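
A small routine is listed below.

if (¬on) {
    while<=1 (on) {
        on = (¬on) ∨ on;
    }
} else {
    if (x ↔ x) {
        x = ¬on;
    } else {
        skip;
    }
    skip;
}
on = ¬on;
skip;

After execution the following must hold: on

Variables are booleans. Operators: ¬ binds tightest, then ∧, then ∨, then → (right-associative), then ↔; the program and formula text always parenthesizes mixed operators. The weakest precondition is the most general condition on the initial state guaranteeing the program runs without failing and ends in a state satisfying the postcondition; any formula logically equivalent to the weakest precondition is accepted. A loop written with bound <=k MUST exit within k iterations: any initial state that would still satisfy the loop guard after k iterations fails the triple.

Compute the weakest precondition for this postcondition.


Working backward. After the program, on must hold.
Before skip: on
Before on := ¬on: ¬on
Then branch requires ¬on; else branch requires ¬on.
Before the if: on → (¬on)
Answer: WP = on → (¬on)


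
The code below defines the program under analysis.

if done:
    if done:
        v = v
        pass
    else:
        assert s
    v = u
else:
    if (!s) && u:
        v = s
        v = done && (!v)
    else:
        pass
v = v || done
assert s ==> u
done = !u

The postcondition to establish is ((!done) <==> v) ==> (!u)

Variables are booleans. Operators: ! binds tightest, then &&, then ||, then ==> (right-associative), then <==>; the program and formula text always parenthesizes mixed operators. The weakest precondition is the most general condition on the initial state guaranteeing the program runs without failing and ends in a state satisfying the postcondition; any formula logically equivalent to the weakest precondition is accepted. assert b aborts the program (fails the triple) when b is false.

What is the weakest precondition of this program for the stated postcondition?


Working backward. After the program, ((!done) <==> v) ==> (!u) must hold.
Before done := !u: (u <==> v) ==> (!u)
Before assert s ==> u: (s ==> u) && ((u <==> v) ==> (!u))
Before v := v || done: (s ==> u) && ((u <==> (v || done)) ==> (!u))
Then branch requires (done ==> ((s ==> u) && ((u <==> (u || done)) ==> (!u)))) && ((!done) ==> (s && (s ==> u) && ((u <==> (u || done)) ==> (!u)))); else branch requires (((!s) && u) ==> ((s ==> u) && ((u <==> ((done && (!s)) || done)) ==> (!u)))) && ((!((!s) && u)) ==> ((s ==> u) && ((u <==> (v || done)) ==> (!u)))).
Before the if: (done ==> ((done ==> ((s ==> u) && ((u <==> (u || done)) ==> (!u)))) && ((!done) ==> (s && (s ==> u) && ((u <==> (u || done)) ==> (!u)))))) && ((!done) ==> ((((!s) && u) ==> ((s ==> u) && ((u <==> ((done && (!s)) || done)) ==> (!u)))) && ((!((!s) && u)) ==> ((s ==> u) && ((u <==> (v || done)) ==> (!u))))))
Answer: WP = (done ==> ((done ==> ((s ==> u) && ((u <==> (u || done)) ==> (!u)))) && ((!done) ==> (s && (s ==> u) && ((u <==> (u || done)) ==> (!u)))))) && ((!done) ==> ((((!s) && u) ==> ((s ==> u) && ((u <==> ((done && (!s)) || done)) ==> (!u)))) && ((!((!s) && u)) ==> ((s ==> u) && ((u <==> (v || done)) ==> (!u))))))


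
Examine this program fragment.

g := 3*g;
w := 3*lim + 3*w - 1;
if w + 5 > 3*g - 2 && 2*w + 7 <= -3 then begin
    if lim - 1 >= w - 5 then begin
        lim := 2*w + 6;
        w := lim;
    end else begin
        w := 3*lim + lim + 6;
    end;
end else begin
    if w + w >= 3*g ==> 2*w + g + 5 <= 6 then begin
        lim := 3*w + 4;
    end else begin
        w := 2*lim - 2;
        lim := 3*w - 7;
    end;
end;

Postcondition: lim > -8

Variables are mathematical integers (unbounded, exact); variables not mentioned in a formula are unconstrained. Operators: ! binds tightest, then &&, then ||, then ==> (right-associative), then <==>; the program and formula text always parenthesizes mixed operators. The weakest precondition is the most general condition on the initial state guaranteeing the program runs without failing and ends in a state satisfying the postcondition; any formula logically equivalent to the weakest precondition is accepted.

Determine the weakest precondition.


Working backward. After the program, lim > -8 must hold.
Then branch requires (lim >= w - 4 ==> 2*w > -14) && ((!(lim >= w - 4)) ==> lim > -8); else branch requires ((2*w >= 3*g ==> g + 2*w <= 1) ==> 3*w > -12) && ((!(2*w >= 3*g ==> g + 2*w <= 1)) ==> 6*lim > 5).
Before the if: ((w > 3*g - 7 && 2*w <= -10) ==> ((lim >= w - 4 ==> 2*w > -14) && ((!(lim >= w - 4)) ==> lim > -8))) && ((!(w > 3*g - 7 && 2*w <= -10)) ==> (((2*w >= 3*g ==> g + 2*w <= 1) ==> 3*w > -12) && ((!(2*w >= 3*g ==> g + 2*w <= 1)) ==> 6*lim > 5)))
Before w := 3*lim + 3*w - 1: ((3*lim + 3*w > 3*g - 6 && 6*lim + 6*w <= -8) ==> ((2*lim + 3*w <= 5 ==> 6*lim + 6*w > -12) && ((!(2*lim + 3*w <= 5)) ==> lim > -8))) && ((!(3*lim + 3*w > 3*g - 6 && 6*lim + 6*w <= -8)) ==> (((6*lim + 6*w >= 3*g + 2 ==> g + 6*lim + 6*w <= 3) ==> 9*lim + 9*w > -9) && ((!(6*lim + 6*w >= 3*g + 2 ==> g + 6*lim + 6*w <= 3)) ==> 6*lim > 5)))
Before g := 3*g: ((3*lim + 3*w > 9*g - 6 && 6*lim + 6*w <= -8) ==> ((2*lim + 3*w <= 5 ==> 6*lim + 6*w > -12) && ((!(2*lim + 3*w <= 5)) ==> lim > -8))) && ((!(3*lim + 3*w > 9*g - 6 && 6*lim + 6*w <= -8)) ==> (((6*lim + 6*w >= 9*g + 2 ==> 3*g + 6*lim + 6*w <= 3) ==> 9*lim + 9*w > -9) && ((!(6*lim + 6*w >= 9*g + 2 ==> 3*g + 6*lim + 6*w <= 3)) ==> 6*lim > 5)))
Answer: WP = ((3*lim + 3*w > 9*g - 6 && 6*lim + 6*w <= -8) ==> ((2*lim + 3*w <= 5 ==> 6*lim + 6*w > -12) && ((!(2*lim + 3*w <= 5)) ==> lim > -8))) && ((!(3*lim + 3*w > 9*g - 6 && 6*lim + 6*w <= -8)) ==> (((6*lim + 6*w >= 9*g + 2 ==> 3*g + 6*lim + 6*w <= 3) ==> 9*lim + 9*w > -9) && ((!(6*lim + 6*w >= 9*g + 2 ==> 3*g + 6*lim + 6*w <= 3)) ==> 6*lim > 5)))


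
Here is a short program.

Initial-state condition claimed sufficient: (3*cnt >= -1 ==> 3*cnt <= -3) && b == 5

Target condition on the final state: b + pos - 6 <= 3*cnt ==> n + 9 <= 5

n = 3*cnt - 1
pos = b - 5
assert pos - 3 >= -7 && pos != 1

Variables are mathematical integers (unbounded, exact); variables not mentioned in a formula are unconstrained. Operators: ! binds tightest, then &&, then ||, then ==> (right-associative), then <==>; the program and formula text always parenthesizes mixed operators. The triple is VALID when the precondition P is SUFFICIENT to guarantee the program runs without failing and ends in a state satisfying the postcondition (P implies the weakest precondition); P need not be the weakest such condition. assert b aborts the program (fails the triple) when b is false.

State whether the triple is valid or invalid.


Working backward. After the program, the postcondition b + pos - 6 <= 3*cnt ==> n + 9 <= 5 must hold; in canonical form it is b + pos <= 3*cnt + 6 ==> n <= -4.
Before assert pos - 3 >= -7 && pos != 1: pos >= -4 && pos != 1 && (b + pos <= 3*cnt + 6 ==> n <= -4)
Before pos := b - 5: b >= 1 && b != 6 && (2*b <= 3*cnt + 11 ==> n <= -4)
Before n := 3*cnt - 1: b >= 1 && b != 6 && (2*b <= 3*cnt + 11 ==> 3*cnt <= -3)
The weakest precondition is b >= 1 && b != 6 && (2*b <= 3*cnt + 11 ==> 3*cnt <= -3).
Check whether (3*cnt >= -1 ==> 3*cnt <= -3) && b == 5 implies it.
Every state satisfying the precondition satisfies the weakest precondition: the implication holds.
Answer: valid


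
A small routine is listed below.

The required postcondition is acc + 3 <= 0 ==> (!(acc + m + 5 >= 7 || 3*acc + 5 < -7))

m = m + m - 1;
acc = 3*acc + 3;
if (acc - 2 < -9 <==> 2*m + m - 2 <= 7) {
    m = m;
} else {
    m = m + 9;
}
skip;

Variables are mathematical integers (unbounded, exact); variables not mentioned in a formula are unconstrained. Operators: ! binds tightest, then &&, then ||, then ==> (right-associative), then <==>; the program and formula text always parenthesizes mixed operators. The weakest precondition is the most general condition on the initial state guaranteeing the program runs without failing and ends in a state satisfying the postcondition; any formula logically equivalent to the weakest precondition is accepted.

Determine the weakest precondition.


Working backward. After the program, the postcondition acc + 3 <= 0 ==> (!(acc + m + 5 >= 7 || 3*acc + 5 < -7)) must hold; in canonical form it is acc <= -3 ==> (!(acc + m >= 2 || 3*acc < -12)).
Before skip: acc <= -3 ==> (!(acc + m >= 2 || 3*acc < -12))
Then branch requires acc <= -3 ==> (!(acc + m >= 2 || 3*acc < -12)); else branch requires acc <= -3 ==> (!(acc + m >= -7 || 3*acc < -12)).
Before the if: ((acc < -7 <==> 3*m <= 9) ==> (acc <= -3 ==> (!(acc + m >= 2 || 3*acc < -12)))) && ((!(acc < -7 <==> 3*m <= 9)) ==> (acc <= -3 ==> (!(acc + m >= -7 || 3*acc < -12))))
Before acc := 3*acc + 3: ((3*acc < -10 <==> 3*m <= 9) ==> (3*acc <= -6 ==> (!(3*acc + m >= -1 || 9*acc < -21)))) && ((!(3*acc < -10 <==> 3*m <= 9)) ==> (3*acc <= -6 ==> (!(3*acc + m >= -10 || 9*acc < -21))))
Before m := m + m - 1: ((3*acc < -10 <==> 6*m <= 12) ==> (3*acc <= -6 ==> (!(3*acc + 2*m >= 0 || 9*acc < -21)))) && ((!(3*acc < -10 <==> 6*m <= 12)) ==> (3*acc <= -6 ==> (!(3*acc + 2*m >= -9 || 9*acc < -21))))
Answer: WP = ((3*acc < -10 <==> 6*m <= 12) ==> (3*acc <= -6 ==> (!(3*acc + 2*m >= 0 || 9*acc < -21)))) && ((!(3*acc < -10 <==> 6*m <= 12)) ==> (3*acc <= -6 ==> (!(3*acc + 2*m >= -9 || 9*acc < -21))))


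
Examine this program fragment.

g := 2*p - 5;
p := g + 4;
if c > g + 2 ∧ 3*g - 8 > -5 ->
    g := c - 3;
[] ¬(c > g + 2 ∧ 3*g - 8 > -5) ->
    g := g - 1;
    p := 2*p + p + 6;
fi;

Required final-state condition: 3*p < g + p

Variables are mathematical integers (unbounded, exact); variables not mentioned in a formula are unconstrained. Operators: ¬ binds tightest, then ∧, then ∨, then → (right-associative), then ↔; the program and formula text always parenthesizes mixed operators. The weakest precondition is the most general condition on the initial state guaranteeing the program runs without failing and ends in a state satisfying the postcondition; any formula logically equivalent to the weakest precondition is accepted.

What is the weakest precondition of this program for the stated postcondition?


Working backward. After the program, the postcondition 3*p < g + p must hold; in canonical form it is 2*p < g.
Then branch requires 2*p < c - 3; else branch requires 6*p < g - 13.
Before the if: ((c > g + 2 ∧ 3*g > 3) → 2*p < c - 3) ∧ ((¬(c > g + 2 ∧ 3*g > 3)) → 6*p < g - 13)
Before p := g + 4: ((c > g + 2 ∧ 3*g > 3) → 2*g < c - 11) ∧ ((¬(c > g + 2 ∧ 3*g > 3)) → 5*g < -37)
Before g := 2*p - 5: ((c > 2*p - 3 ∧ 6*p > 18) → 4*p < c - 1) ∧ ((¬(c > 2*p - 3 ∧ 6*p > 18)) → 10*p < -12)
Answer: WP = ((c > 2*p - 3 ∧ 6*p > 18) → 4*p < c - 1) ∧ ((¬(c > 2*p - 3 ∧ 6*p > 18)) → 10*p < -12)


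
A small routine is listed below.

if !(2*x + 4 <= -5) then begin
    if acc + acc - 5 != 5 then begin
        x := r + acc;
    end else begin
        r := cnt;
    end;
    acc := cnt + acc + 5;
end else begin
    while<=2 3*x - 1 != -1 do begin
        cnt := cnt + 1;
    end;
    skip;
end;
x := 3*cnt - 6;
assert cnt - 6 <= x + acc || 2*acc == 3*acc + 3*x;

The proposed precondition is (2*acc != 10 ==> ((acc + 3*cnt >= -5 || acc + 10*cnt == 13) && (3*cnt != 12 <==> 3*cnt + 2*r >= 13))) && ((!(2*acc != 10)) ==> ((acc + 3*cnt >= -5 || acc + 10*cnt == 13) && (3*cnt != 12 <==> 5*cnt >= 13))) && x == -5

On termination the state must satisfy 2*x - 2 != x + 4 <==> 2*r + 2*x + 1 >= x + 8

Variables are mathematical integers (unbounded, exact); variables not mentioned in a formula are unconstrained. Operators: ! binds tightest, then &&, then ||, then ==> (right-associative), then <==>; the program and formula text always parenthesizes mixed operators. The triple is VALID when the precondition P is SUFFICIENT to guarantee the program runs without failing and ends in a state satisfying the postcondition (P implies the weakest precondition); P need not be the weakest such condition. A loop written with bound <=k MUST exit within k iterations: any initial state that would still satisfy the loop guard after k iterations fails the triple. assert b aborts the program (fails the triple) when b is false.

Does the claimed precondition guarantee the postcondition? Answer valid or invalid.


Working backward. After the program, the postcondition 2*x - 2 != x + 4 <==> 2*r + 2*x + 1 >= x + 8 must hold; in canonical form it is x != 6 <==> 2*r + x >= 7.
Before assert cnt - 6 <= x + acc || 2*acc == 3*acc + 3*x: (cnt <= acc + x + 6 || acc + 3*x == 0) && (x != 6 <==> 2*r + x >= 7)
Before x := 3*cnt - 6: (acc + 2*cnt >= 0 || acc + 9*cnt == 18) && (3*cnt != 12 <==> 3*cnt + 2*r >= 13)
Then branch requires (2*acc != 10 ==> ((acc + 3*cnt >= -5 || acc + 10*cnt == 13) && (3*cnt != 12 <==> 3*cnt + 2*r >= 13))) && ((!(2*acc != 10)) ==> ((acc + 3*cnt >= -5 || acc + 10*cnt == 13) && (3*cnt != 12 <==> 5*cnt >= 13))); else branch requires (3*x != 0 ==> ((3*x != 0 ==> ((!(3*x != 0)) && (acc + 2*cnt >= -4 || acc + 9*cnt == 0) && (3*cnt != 6 <==> 3*cnt + 2*r >= 7))) && ((!(3*x != 0)) ==> ((acc + 2*cnt >= -2 || acc + 9*cnt == 9) && (3*cnt != 9 <==> 3*cnt + 2*r >= 10))))) && ((!(3*x != 0)) ==> ((acc + 2*cnt >= 0 || acc + 9*cnt == 18) && (3*cnt != 12 <==> 3*cnt + 2*r >= 13))).
Before the if: ((!(2*x <= -9)) ==> ((2*acc != 10 ==> ((acc + 3*cnt >= -5 || acc + 10*cnt == 13) && (3*cnt != 12 <==> 3*cnt + 2*r >= 13))) && ((!(2*acc != 10)) ==> ((acc + 3*cnt >= -5 || acc + 10*cnt == 13) && (3*cnt != 12 <==> 5*cnt >= 13))))) && (2*x <= -9 ==> ((3*x != 0 ==> ((3*x != 0 ==> ((!(3*x != 0)) && (acc + 2*cnt >= -4 || acc + 9*cnt == 0) && (3*cnt != 6 <==> 3*cnt + 2*r >= 7))) && ((!(3*x != 0)) ==> ((acc + 2*cnt >= -2 || acc + 9*cnt == 9) && (3*cnt != 9 <==> 3*cnt + 2*r >= 10))))) && ((!(3*x != 0)) ==> ((acc + 2*cnt >= 0 || acc + 9*cnt == 18) && (3*cnt != 12 <==> 3*cnt + 2*r >= 13)))))
The weakest precondition is ((!(2*x <= -9)) ==> ((2*acc != 10 ==> ((acc + 3*cnt >= -5 || acc + 10*cnt == 13) && (3*cnt != 12 <==> 3*cnt + 2*r >= 13))) && ((!(2*acc != 10)) ==> ((acc + 3*cnt >= -5 || acc + 10*cnt == 13) && (3*cnt != 12 <==> 5*cnt >= 13))))) && (2*x <= -9 ==> ((3*x != 0 ==> ((3*x != 0 ==> ((!(3*x != 0)) && (acc + 2*cnt >= -4 || acc + 9*cnt == 0) && (3*cnt != 6 <==> 3*cnt + 2*r >= 7))) && ((!(3*x != 0)) ==> ((acc + 2*cnt >= -2 || acc + 9*cnt == 9) && (3*cnt != 9 <==> 3*cnt + 2*r >= 10))))) && ((!(3*x != 0)) ==> ((acc + 2*cnt >= 0 || acc + 9*cnt == 18) && (3*cnt != 12 <==> 3*cnt + 2*r >= 13))))).
Check whether (2*acc != 10 ==> ((acc + 3*cnt >= -5 || acc + 10*cnt == 13) && (3*cnt != 12 <==> 3*cnt + 2*r >= 13))) && ((!(2*acc != 10)) ==> ((acc + 3*cnt >= -5 || acc + 10*cnt == 13) && (3*cnt != 12 <==> 5*cnt >= 13))) && x == -5 implies it.
Countermodel: at the initial state acc = 52, cnt = -4, r = 13, x = -5, the precondition holds but the weakest precondition fails.
Answer: invalid


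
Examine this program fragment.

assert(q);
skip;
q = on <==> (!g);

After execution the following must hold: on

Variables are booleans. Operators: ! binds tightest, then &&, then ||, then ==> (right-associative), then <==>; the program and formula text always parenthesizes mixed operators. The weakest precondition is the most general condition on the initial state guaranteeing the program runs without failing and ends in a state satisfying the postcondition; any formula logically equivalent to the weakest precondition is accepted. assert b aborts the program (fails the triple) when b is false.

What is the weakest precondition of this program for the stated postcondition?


Working backward. After the program, on must hold.
Before q := on <==> (!g): on
Before skip: on
Before assert q: q && on
Answer: WP = q && on


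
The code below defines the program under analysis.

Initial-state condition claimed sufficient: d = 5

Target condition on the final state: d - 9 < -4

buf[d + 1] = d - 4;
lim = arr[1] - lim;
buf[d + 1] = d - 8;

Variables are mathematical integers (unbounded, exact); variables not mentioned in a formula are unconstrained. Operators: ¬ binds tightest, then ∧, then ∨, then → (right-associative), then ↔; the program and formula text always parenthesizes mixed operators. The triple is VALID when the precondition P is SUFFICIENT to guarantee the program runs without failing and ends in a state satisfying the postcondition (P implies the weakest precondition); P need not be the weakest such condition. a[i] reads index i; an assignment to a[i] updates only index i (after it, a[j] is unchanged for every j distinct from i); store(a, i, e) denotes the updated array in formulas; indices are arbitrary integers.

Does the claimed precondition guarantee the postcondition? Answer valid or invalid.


Working backward. After the program, the postcondition d - 9 < -4 must hold; in canonical form it is d < 5.
Before buf[d + 1] := d - 8: d < 5
Before lim := arr[1] - lim: d < 5
Before buf[d + 1] := d - 4: d < 5
The weakest precondition is d < 5.
Check whether d = 5 implies it.
Countermodel: at the initial state d = 5, the precondition holds but the weakest precondition fails.
Answer: invalid


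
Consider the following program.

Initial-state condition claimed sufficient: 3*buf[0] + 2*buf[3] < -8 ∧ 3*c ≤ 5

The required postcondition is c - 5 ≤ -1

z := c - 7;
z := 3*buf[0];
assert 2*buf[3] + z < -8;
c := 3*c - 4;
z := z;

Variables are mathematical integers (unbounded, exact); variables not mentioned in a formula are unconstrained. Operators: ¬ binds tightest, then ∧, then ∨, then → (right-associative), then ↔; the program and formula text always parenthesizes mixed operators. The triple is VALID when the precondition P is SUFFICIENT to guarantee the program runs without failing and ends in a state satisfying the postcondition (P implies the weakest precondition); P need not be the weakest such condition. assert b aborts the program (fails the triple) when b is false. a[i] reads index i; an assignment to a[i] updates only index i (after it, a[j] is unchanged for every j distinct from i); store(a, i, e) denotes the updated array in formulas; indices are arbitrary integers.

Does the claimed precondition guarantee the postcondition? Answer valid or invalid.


Working backward. After the program, the postcondition c - 5 ≤ -1 must hold; in canonical form it is c ≤ 4.
Before z := z: c ≤ 4
Before c := 3*c - 4: 3*c ≤ 8
Before assert 2*buf[3] + z < -8: 2*buf[3] + z < -8 ∧ 3*c ≤ 8
Before z := 3*buf[0]: 3*buf[0] + 2*buf[3] < -8 ∧ 3*c ≤ 8
Before z := c - 7: 3*buf[0] + 2*buf[3] < -8 ∧ 3*c ≤ 8
The weakest precondition is 3*buf[0] + 2*buf[3] < -8 ∧ 3*c ≤ 8.
Check whether 3*buf[0] + 2*buf[3] < -8 ∧ 3*c ≤ 5 implies it.
Every state satisfying the precondition satisfies the weakest precondition: the implication holds.
Answer: valid


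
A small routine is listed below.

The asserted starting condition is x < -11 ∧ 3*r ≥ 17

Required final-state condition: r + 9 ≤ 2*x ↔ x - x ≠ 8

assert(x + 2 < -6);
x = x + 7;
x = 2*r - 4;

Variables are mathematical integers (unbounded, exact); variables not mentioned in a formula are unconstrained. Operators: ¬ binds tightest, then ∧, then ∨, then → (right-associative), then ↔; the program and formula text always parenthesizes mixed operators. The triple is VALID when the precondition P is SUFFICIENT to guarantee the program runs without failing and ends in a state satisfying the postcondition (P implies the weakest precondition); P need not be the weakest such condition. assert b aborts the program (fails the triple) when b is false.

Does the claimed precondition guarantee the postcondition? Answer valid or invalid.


Working backward. After the program, the postcondition r + 9 ≤ 2*x ↔ x - x ≠ 8 must hold; in canonical form it is r ≤ 2*x - 9.
Before x := 2*r - 4: 3*r ≥ 17
Before x := x + 7: 3*r ≥ 17
Before assert x + 2 < -6: x < -8 ∧ 3*r ≥ 17
The weakest precondition is x < -8 ∧ 3*r ≥ 17.
Check whether x < -11 ∧ 3*r ≥ 17 implies it.
Every state satisfying the precondition satisfies the weakest precondition: the implication holds.
Answer: valid


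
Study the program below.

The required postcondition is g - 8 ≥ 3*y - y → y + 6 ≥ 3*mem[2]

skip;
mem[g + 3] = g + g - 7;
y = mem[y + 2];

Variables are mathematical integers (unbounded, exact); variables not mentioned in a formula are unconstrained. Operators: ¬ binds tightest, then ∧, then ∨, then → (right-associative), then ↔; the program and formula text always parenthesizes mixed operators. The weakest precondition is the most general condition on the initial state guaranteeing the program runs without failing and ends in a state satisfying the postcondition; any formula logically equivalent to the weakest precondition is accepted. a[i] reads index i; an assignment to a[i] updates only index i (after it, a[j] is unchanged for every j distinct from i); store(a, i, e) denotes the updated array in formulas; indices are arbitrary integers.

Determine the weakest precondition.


Working backward. After the program, the postcondition g - 8 ≥ 3*y - y → y + 6 ≥ 3*mem[2] must hold; in canonical form it is g ≥ 2*y + 8 → y ≥ 3*mem[2] - 6.
Before y := mem[y + 2]: g ≥ 2*mem[y + 2] + 8 → mem[y + 2] ≥ 3*mem[2] - 6
Before mem[g + 3] := g + g - 7: g ≥ 2*store(mem, g + 3, 2*g - 7)[y + 2] + 8 → store(mem, g + 3, 2*g - 7)[y + 2] ≥ 3*store(mem, g + 3, 2*g - 7)[2] - 6
Before skip: g ≥ 2*store(mem, g + 3, 2*g - 7)[y + 2] + 8 → store(mem, g + 3, 2*g - 7)[y + 2] ≥ 3*store(mem, g + 3, 2*g - 7)[2] - 6
Answer: WP = g ≥ 2*store(mem, g + 3, 2*g - 7)[y + 2] + 8 → store(mem, g + 3, 2*g - 7)[y + 2] ≥ 3*store(mem, g + 3, 2*g - 7)[2] - 6


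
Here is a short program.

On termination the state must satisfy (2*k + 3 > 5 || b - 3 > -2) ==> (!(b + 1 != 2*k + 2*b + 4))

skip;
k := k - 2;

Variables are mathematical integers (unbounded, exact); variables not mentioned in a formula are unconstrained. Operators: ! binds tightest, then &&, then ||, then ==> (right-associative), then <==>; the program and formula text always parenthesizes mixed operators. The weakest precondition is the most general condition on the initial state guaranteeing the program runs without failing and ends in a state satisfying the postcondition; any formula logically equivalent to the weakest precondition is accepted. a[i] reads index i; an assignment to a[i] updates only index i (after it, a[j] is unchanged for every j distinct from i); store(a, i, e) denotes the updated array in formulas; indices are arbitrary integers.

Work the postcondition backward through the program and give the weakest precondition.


Working backward. After the program, the postcondition (2*k + 3 > 5 || b - 3 > -2) ==> (!(b + 1 != 2*k + 2*b + 4)) must hold; in canonical form it is (2*k > 2 || b > 1) ==> (!(b + 2*k != -3)).
Before k := k - 2: (2*k > 6 || b > 1) ==> (!(b + 2*k != 1))
Before skip: (2*k > 6 || b > 1) ==> (!(b + 2*k != 1))
Answer: WP = (2*k > 6 || b > 1) ==> (!(b + 2*k != 1))


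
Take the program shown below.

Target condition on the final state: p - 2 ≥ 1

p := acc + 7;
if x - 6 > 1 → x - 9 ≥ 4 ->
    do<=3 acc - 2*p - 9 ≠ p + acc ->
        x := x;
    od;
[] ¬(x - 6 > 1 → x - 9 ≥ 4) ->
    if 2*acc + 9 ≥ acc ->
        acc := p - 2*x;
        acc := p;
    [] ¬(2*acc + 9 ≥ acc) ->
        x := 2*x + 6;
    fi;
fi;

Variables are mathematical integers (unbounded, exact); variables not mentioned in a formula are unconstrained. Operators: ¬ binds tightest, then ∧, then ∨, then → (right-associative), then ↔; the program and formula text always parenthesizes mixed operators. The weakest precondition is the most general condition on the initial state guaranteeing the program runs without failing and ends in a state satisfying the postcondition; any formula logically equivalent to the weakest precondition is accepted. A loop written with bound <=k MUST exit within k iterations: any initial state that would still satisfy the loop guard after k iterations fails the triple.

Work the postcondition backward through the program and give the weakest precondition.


Working backward. After the program, the postcondition p - 2 ≥ 1 must hold; in canonical form it is p ≥ 3.
Then branch requires (3*p ≠ -9 → ((3*p ≠ -9 → ((3*p ≠ -9 → ((¬(3*p ≠ -9)) ∧ p ≥ 3)) ∧ ((¬(3*p ≠ -9)) → p ≥ 3))) ∧ ((¬(3*p ≠ -9)) → p ≥ 3))) ∧ ((¬(3*p ≠ -9)) → p ≥ 3); else branch requires (acc ≥ -9 → p ≥ 3) ∧ ((¬(acc ≥ -9)) → p ≥ 3).
Before the if: ((x > 7 → x ≥ 13) → ((3*p ≠ -9 → ((3*p ≠ -9 → ((3*p ≠ -9 → ((¬(3*p ≠ -9)) ∧ p ≥ 3)) ∧ ((¬(3*p ≠ -9)) → p ≥ 3))) ∧ ((¬(3*p ≠ -9)) → p ≥ 3))) ∧ ((¬(3*p ≠ -9)) → p ≥ 3))) ∧ ((¬(x > 7 → x ≥ 13)) → ((acc ≥ -9 → p ≥ 3) ∧ ((¬(acc ≥ -9)) → p ≥ 3)))
Before p := acc + 7: ((x > 7 → x ≥ 13) → ((3*acc ≠ -30 → ((3*acc ≠ -30 → ((3*acc ≠ -30 → ((¬(3*acc ≠ -30)) ∧ acc ≥ -4)) ∧ ((¬(3*acc ≠ -30)) → acc ≥ -4))) ∧ ((¬(3*acc ≠ -30)) → acc ≥ -4))) ∧ ((¬(3*acc ≠ -30)) → acc ≥ -4))) ∧ ((¬(x > 7 → x ≥ 13)) → ((acc ≥ -9 → acc ≥ -4) ∧ ((¬(acc ≥ -9)) → acc ≥ -4)))
Answer: WP = ((x > 7 → x ≥ 13) → ((3*acc ≠ -30 → ((3*acc ≠ -30 → ((3*acc ≠ -30 → ((¬(3*acc ≠ -30)) ∧ acc ≥ -4)) ∧ ((¬(3*acc ≠ -30)) → acc ≥ -4))) ∧ ((¬(3*acc ≠ -30)) → acc ≥ -4))) ∧ ((¬(3*acc ≠ -30)) → acc ≥ -4))) ∧ ((¬(x > 7 → x ≥ 13)) → ((acc ≥ -9 → acc ≥ -4) ∧ ((¬(acc ≥ -9)) → acc ≥ -4)))


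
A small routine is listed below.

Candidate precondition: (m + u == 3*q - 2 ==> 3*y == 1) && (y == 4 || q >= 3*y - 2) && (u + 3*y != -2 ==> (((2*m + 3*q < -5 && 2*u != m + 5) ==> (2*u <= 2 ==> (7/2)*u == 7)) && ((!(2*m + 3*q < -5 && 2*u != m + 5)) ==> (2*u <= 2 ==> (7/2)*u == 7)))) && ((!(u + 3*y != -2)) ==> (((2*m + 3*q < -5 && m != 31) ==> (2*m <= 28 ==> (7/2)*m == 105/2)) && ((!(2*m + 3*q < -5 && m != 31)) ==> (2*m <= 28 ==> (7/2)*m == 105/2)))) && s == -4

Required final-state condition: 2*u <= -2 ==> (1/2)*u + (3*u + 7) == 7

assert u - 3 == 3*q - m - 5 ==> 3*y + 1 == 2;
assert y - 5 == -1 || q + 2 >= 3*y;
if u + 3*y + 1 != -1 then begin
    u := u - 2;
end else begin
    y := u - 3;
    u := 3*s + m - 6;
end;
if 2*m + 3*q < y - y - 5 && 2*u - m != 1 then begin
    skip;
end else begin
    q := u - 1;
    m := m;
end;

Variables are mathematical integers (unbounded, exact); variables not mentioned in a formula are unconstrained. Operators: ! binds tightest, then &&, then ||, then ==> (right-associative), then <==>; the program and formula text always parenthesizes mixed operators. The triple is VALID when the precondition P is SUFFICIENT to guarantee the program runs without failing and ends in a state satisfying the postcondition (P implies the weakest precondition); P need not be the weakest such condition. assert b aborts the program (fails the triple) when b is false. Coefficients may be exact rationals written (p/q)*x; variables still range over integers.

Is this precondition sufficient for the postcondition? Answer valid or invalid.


Working backward. After the program, the postcondition 2*u <= -2 ==> (1/2)*u + (3*u + 7) == 7 must hold; in canonical form it is 2*u <= -2 ==> (7/2)*u == 0.
Then branch requires 2*u <= -2 ==> (7/2)*u == 0; else branch requires 2*u <= -2 ==> (7/2)*u == 0.
Before the if: ((2*m + 3*q < -5 && 2*u != m + 1) ==> (2*u <= -2 ==> (7/2)*u == 0)) && ((!(2*m + 3*q < -5 && 2*u != m + 1)) ==> (2*u <= -2 ==> (7/2)*u == 0))
Then branch requires ((2*m + 3*q < -5 && 2*u != m + 5) ==> (2*u <= 2 ==> (7/2)*u == 7)) && ((!(2*m + 3*q < -5 && 2*u != m + 5)) ==> (2*u <= 2 ==> (7/2)*u == 7)); else branch requires ((2*m + 3*q < -5 && m + 6*s != 13) ==> (2*m + 6*s <= 10 ==> (7/2)*m + (21/2)*s == 21)) && ((!(2*m + 3*q < -5 && m + 6*s != 13)) ==> (2*m + 6*s <= 10 ==> (7/2)*m + (21/2)*s == 21)).
Before the if: (u + 3*y != -2 ==> (((2*m + 3*q < -5 && 2*u != m + 5) ==> (2*u <= 2 ==> (7/2)*u == 7)) && ((!(2*m + 3*q < -5 && 2*u != m + 5)) ==> (2*u <= 2 ==> (7/2)*u == 7)))) && ((!(u + 3*y != -2)) ==> (((2*m + 3*q < -5 && m + 6*s != 13) ==> (2*m + 6*s <= 10 ==> (7/2)*m + (21/2)*s == 21)) && ((!(2*m + 3*q < -5 && m + 6*s != 13)) ==> (2*m + 6*s <= 10 ==> (7/2)*m + (21/2)*s == 21))))
Before assert y - 5 == -1 || q + 2 >= 3*y: (y == 4 || q >= 3*y - 2) && (u + 3*y != -2 ==> (((2*m + 3*q < -5 && 2*u != m + 5) ==> (2*u <= 2 ==> (7/2)*u == 7)) && ((!(2*m + 3*q < -5 && 2*u != m + 5)) ==> (2*u <= 2 ==> (7/2)*u == 7)))) && ((!(u + 3*y != -2)) ==> (((2*m + 3*q < -5 && m + 6*s != 13) ==> (2*m + 6*s <= 10 ==> (7/2)*m + (21/2)*s == 21)) && ((!(2*m + 3*q < -5 && m + 6*s != 13)) ==> (2*m + 6*s <= 10 ==> (7/2)*m + (21/2)*s == 21))))
Before assert u - 3 == 3*q - m - 5 ==> 3*y + 1 == 2: (m + u == 3*q - 2 ==> 3*y == 1) && (y == 4 || q >= 3*y - 2) && (u + 3*y != -2 ==> (((2*m + 3*q < -5 && 2*u != m + 5) ==> (2*u <= 2 ==> (7/2)*u == 7)) && ((!(2*m + 3*q < -5 && 2*u != m + 5)) ==> (2*u <= 2 ==> (7/2)*u == 7)))) && ((!(u + 3*y != -2)) ==> (((2*m + 3*q < -5 && m + 6*s != 13) ==> (2*m + 6*s <= 10 ==> (7/2)*m + (21/2)*s == 21)) && ((!(2*m + 3*q < -5 && m + 6*s != 13)) ==> (2*m + 6*s <= 10 ==> (7/2)*m + (21/2)*s == 21))))
The weakest precondition is (m + u == 3*q - 2 ==> 3*y == 1) && (y == 4 || q >= 3*y - 2) && (u + 3*y != -2 ==> (((2*m + 3*q < -5 && 2*u != m + 5) ==> (2*u <= 2 ==> (7/2)*u == 7)) && ((!(2*m + 3*q < -5 && 2*u != m + 5)) ==> (2*u <= 2 ==> (7/2)*u == 7)))) && ((!(u + 3*y != -2)) ==> (((2*m + 3*q < -5 && m + 6*s != 13) ==> (2*m + 6*s <= 10 ==> (7/2)*m + (21/2)*s == 21)) && ((!(2*m + 3*q < -5 && m + 6*s != 13)) ==> (2*m + 6*s <= 10 ==> (7/2)*m + (21/2)*s == 21)))).
Check whether (m + u == 3*q - 2 ==> 3*y == 1) && (y == 4 || q >= 3*y - 2) && (u + 3*y != -2 ==> (((2*m + 3*q < -5 && 2*u != m + 5) ==> (2*u <= 2 ==> (7/2)*u == 7)) && ((!(2*m + 3*q < -5 && 2*u != m + 5)) ==> (2*u <= 2 ==> (7/2)*u == 7)))) && ((!(u + 3*y != -2)) ==> (((2*m + 3*q < -5 && m != 31) ==> (2*m <= 28 ==> (7/2)*m == 105/2)) && ((!(2*m + 3*q < -5 && m != 31)) ==> (2*m <= 28 ==> (7/2)*m == 105/2)))) && s == -4 implies it.
Countermodel: at the initial state m = 16, q = -13, s = -4, u = 10, y = -4, the precondition holds but the weakest precondition fails.
Answer: invalid


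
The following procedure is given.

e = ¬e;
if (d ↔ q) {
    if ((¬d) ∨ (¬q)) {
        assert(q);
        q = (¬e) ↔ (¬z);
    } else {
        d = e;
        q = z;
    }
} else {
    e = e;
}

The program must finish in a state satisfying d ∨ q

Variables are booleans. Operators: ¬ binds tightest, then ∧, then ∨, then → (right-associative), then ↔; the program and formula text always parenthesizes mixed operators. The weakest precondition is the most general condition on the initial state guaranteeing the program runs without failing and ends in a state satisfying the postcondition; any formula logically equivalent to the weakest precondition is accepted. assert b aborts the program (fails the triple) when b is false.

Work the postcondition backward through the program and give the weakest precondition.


Working backward. After the program, d ∨ q must hold.
Then branch requires (((¬d) ∨ (¬q)) → (q ∧ (d ∨ ((¬e) ↔ (¬z))))) ∧ ((¬((¬d) ∨ (¬q))) → (e ∨ z)); else branch requires d ∨ q.
Before the if: ((d ↔ q) → ((((¬d) ∨ (¬q)) → (q ∧ (d ∨ ((¬e) ↔ (¬z))))) ∧ ((¬((¬d) ∨ (¬q))) → (e ∨ z)))) ∧ ((¬(d ↔ q)) → (d ∨ q))
Before e := ¬e: ((d ↔ q) → ((((¬d) ∨ (¬q)) → (q ∧ (d ∨ (e ↔ (¬z))))) ∧ ((¬((¬d) ∨ (¬q))) → ((¬e) ∨ z)))) ∧ ((¬(d ↔ q)) → (d ∨ q))
Answer: WP = ((d ↔ q) → ((((¬d) ∨ (¬q)) → (q ∧ (d ∨ (e ↔ (¬z))))) ∧ ((¬((¬d) ∨ (¬q))) → ((¬e) ∨ z)))) ∧ ((¬(d ↔ q)) → (d ∨ q))


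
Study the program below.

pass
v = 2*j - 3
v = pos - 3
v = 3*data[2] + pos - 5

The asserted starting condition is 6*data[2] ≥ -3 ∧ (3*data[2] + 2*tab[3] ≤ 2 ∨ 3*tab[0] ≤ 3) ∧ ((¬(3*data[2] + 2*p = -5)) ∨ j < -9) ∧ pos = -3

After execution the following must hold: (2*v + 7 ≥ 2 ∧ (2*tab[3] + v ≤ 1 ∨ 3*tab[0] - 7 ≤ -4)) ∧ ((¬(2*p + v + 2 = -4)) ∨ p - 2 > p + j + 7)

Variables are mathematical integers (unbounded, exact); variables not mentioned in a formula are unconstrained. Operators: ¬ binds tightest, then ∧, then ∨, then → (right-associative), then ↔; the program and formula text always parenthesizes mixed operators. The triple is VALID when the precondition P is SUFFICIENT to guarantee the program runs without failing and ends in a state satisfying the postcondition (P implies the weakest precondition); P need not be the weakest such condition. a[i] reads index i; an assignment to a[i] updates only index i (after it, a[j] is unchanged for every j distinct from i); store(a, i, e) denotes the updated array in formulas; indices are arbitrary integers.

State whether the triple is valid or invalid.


Working backward. After the program, the postcondition (2*v + 7 ≥ 2 ∧ (2*tab[3] + v ≤ 1 ∨ 3*tab[0] - 7 ≤ -4)) ∧ ((¬(2*p + v + 2 = -4)) ∨ p - 2 > p + j + 7) must hold; in canonical form it is 2*v ≥ -5 ∧ (2*tab[3] + v ≤ 1 ∨ 3*tab[0] ≤ 3) ∧ ((¬(2*p + v = -6)) ∨ j < -9).
Before v := 3*data[2] + pos - 5: 6*data[2] + 2*pos ≥ 5 ∧ (3*data[2] + 2*tab[3] + pos ≤ 6 ∨ 3*tab[0] ≤ 3) ∧ ((¬(3*data[2] + 2*p + pos = -1)) ∨ j < -9)
Before v := pos - 3: 6*data[2] + 2*pos ≥ 5 ∧ (3*data[2] + 2*tab[3] + pos ≤ 6 ∨ 3*tab[0] ≤ 3) ∧ ((¬(3*data[2] + 2*p + pos = -1)) ∨ j < -9)
Before v := 2*j - 3: 6*data[2] + 2*pos ≥ 5 ∧ (3*data[2] + 2*tab[3] + pos ≤ 6 ∨ 3*tab[0] ≤ 3) ∧ ((¬(3*data[2] + 2*p + pos = -1)) ∨ j < -9)
Before skip: 6*data[2] + 2*pos ≥ 5 ∧ (3*data[2] + 2*tab[3] + pos ≤ 6 ∨ 3*tab[0] ≤ 3) ∧ ((¬(3*data[2] + 2*p + pos = -1)) ∨ j < -9)
The weakest precondition is 6*data[2] + 2*pos ≥ 5 ∧ (3*data[2] + 2*tab[3] + pos ≤ 6 ∨ 3*tab[0] ≤ 3) ∧ ((¬(3*data[2] + 2*p + pos = -1)) ∨ j < -9).
Check whether 6*data[2] ≥ -3 ∧ (3*data[2] + 2*tab[3] ≤ 2 ∨ 3*tab[0] ≤ 3) ∧ ((¬(3*data[2] + 2*p = -5)) ∨ j < -9) ∧ pos = -3 implies it.
Countermodel: at the initial state data = {[0] = 0, [2] = 0, [3] = 0, elsewhere 0}, j = -9, p = 1, pos = -3, tab = {[0] = -15521, [2] = -15521, [3] = -15521, elsewhere -15521}, the precondition holds but the weakest precondition fails.
Answer: invalid


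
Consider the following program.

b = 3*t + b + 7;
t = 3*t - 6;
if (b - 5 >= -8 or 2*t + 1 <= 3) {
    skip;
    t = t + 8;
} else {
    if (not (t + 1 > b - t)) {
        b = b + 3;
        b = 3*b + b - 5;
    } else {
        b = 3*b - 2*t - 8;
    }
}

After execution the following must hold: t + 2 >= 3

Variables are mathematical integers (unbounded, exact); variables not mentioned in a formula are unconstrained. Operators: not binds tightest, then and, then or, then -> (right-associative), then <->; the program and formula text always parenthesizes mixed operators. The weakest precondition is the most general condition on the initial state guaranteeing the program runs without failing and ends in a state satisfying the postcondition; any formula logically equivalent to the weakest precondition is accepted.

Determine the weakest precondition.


Working backward. After the program, the postcondition t + 2 >= 3 must hold; in canonical form it is t >= 1.
Then branch requires t >= -7; else branch requires ((not (2*t > b - 1)) -> t >= 1) and (2*t > b - 1 -> t >= 1).
Before the if: ((b >= -3 or 2*t <= 2) -> t >= -7) and ((not (b >= -3 or 2*t <= 2)) -> (((not (2*t > b - 1)) -> t >= 1) and (2*t > b - 1 -> t >= 1)))
Before t := 3*t - 6: ((b >= -3 or 6*t <= 14) -> 3*t >= -1) and ((not (b >= -3 or 6*t <= 14)) -> (((not (6*t > b + 11)) -> 3*t >= 7) and (6*t > b + 11 -> 3*t >= 7)))
Before b := 3*t + b + 7: ((b + 3*t >= -10 or 6*t <= 14) -> 3*t >= -1) and ((not (b + 3*t >= -10 or 6*t <= 14)) -> (((not (3*t > b + 18)) -> 3*t >= 7) and (3*t > b + 18 -> 3*t >= 7)))
Answer: WP = ((b + 3*t >= -10 or 6*t <= 14) -> 3*t >= -1) and ((not (b + 3*t >= -10 or 6*t <= 14)) -> (((not (3*t > b + 18)) -> 3*t >= 7) and (3*t > b + 18 -> 3*t >= 7)))


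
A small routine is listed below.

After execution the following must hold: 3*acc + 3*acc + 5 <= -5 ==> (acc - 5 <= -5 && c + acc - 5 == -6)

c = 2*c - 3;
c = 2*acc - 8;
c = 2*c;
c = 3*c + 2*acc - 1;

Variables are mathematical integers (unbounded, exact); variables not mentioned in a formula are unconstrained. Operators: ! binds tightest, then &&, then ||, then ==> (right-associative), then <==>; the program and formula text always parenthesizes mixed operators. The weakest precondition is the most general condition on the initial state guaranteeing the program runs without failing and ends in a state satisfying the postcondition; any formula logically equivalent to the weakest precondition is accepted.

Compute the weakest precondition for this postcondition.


Working backward. After the program, the postcondition 3*acc + 3*acc + 5 <= -5 ==> (acc - 5 <= -5 && c + acc - 5 == -6) must hold; in canonical form it is 6*acc <= -10 ==> (acc <= 0 && acc + c == -1).
Before c := 3*c + 2*acc - 1: 6*acc <= -10 ==> (acc <= 0 && 3*acc + 3*c == 0)
Before c := 2*c: 6*acc <= -10 ==> (acc <= 0 && 3*acc + 6*c == 0)
Before c := 2*acc - 8: 6*acc <= -10 ==> (acc <= 0 && 15*acc == 48)
Before c := 2*c - 3: 6*acc <= -10 ==> (acc <= 0 && 15*acc == 48)
Answer: WP = 6*acc <= -10 ==> (acc <= 0 && 15*acc == 48)


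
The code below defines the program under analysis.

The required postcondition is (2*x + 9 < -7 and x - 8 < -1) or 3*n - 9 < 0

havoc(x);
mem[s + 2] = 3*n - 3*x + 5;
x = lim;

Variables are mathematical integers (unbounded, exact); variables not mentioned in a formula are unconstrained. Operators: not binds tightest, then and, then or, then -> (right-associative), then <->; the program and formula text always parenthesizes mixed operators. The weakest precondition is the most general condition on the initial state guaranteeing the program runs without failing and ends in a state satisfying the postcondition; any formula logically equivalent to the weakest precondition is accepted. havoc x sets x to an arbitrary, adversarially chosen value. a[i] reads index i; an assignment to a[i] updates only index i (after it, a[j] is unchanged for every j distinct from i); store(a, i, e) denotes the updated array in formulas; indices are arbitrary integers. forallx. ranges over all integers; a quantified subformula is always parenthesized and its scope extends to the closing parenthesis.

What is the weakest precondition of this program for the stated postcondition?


Working backward. After the program, the postcondition (2*x + 9 < -7 and x - 8 < -1) or 3*n - 9 < 0 must hold; in canonical form it is (2*x < -16 and x < 7) or 3*n < 9.
Before x := lim: (2*lim < -16 and lim < 7) or 3*n < 9
Before mem[s + 2] := 3*n - 3*x + 5: (2*lim < -16 and lim < 7) or 3*n < 9
Before havoc x: (2*lim < -16 and lim < 7) or 3*n < 9
Answer: WP = (2*lim < -16 and lim < 7) or 3*n < 9


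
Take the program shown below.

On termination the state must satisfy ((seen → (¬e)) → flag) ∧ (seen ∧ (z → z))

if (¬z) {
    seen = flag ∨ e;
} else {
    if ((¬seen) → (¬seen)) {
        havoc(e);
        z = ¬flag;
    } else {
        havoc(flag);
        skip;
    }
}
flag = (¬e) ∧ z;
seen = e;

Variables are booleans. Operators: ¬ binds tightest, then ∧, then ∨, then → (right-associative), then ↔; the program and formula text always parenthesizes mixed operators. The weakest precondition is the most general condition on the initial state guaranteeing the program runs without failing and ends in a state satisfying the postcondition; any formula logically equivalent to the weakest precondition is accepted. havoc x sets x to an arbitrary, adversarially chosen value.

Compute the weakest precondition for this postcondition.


Working backward. After the program, the postcondition ((seen → (¬e)) → flag) ∧ (seen ∧ (z → z)) must hold; in canonical form it is ((seen → (¬e)) → flag) ∧ seen.
Before seen := e: ((e → (¬e)) → flag) ∧ e
Before flag := (¬e) ∧ z: ((e → (¬e)) → ((¬e) ∧ z)) ∧ e
Then branch requires ((e → (¬e)) → ((¬e) ∧ z)) ∧ e; else branch requires false.
Before the if: ((¬z) → (((e → (¬e)) → ((¬e) ∧ z)) ∧ e)) ∧ (¬z)
Answer: WP = ((¬z) → (((e → (¬e)) → ((¬e) ∧ z)) ∧ e)) ∧ (¬z)


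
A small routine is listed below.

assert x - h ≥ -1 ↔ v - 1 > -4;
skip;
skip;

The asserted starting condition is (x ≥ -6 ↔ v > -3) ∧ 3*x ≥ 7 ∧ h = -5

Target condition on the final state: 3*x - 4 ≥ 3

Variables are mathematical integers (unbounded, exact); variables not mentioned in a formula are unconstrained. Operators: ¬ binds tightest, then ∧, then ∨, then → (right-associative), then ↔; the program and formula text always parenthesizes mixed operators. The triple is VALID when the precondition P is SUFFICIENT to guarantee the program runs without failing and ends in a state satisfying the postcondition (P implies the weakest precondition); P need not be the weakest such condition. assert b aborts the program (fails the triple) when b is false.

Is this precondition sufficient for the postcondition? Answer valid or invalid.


Working backward. After the program, the postcondition 3*x - 4 ≥ 3 must hold; in canonical form it is 3*x ≥ 7.
Before skip: 3*x ≥ 7
Before skip: 3*x ≥ 7
Before assert x - h ≥ -1 ↔ v - 1 > -4: (x ≥ h - 1 ↔ v > -3) ∧ 3*x ≥ 7
The weakest precondition is (x ≥ h - 1 ↔ v > -3) ∧ 3*x ≥ 7.
Check whether (x ≥ -6 ↔ v > -3) ∧ 3*x ≥ 7 ∧ h = -5 implies it.
Every state satisfying the precondition satisfies the weakest precondition: the implication holds.
Answer: valid
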